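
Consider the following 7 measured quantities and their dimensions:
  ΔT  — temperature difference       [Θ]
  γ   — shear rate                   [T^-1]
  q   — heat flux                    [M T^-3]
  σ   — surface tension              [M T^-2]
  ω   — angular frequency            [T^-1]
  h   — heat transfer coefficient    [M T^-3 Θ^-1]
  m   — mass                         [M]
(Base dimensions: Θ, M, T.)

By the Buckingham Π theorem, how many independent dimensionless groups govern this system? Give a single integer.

4

Exponent matrix [Θ,M,T] × [ΔT,γ,q,σ,ω,h,m]:
  Θ: [ 1  0  0  0  0 -1  0]
  M: [ 0  0  1  1  0  1  1]
  T: [ 0 -1 -3 -2 -1 -3  0]
Echelon form has 3 nonzero rows (pivots: ΔT,γ,q)
n=7, r=3 ⇒ 4 dimensionless groups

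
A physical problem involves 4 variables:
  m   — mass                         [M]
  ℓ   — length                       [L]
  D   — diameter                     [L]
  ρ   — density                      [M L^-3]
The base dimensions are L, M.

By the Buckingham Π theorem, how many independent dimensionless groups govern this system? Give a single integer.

2

Exponent matrix [L,M] × [m,ℓ,D,ρ]:
  L: [ 0  1  1 -3]
  M: [ 1  0  0  1]
RREF → pivots at {m,ℓ} ⇒ r = 2
Π count = n − r = 4 − 2 = 2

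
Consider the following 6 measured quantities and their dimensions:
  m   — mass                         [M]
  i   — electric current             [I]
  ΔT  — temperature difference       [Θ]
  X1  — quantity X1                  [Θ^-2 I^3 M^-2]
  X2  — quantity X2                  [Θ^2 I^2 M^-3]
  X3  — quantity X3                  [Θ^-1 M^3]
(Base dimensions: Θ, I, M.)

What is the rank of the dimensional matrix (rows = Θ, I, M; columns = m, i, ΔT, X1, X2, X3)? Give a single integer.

Dimensional matrix (Θ×I×M by m×i×ΔT×X1×X2×X3):
  Θ: [ 0  0  1 -2  2 -1]
  I: [ 0  1  0  3  2  0]
  M: [ 1  0  0 -2 -3  3]
RREF → pivots at {m,i,ΔT} ⇒ r = 3

3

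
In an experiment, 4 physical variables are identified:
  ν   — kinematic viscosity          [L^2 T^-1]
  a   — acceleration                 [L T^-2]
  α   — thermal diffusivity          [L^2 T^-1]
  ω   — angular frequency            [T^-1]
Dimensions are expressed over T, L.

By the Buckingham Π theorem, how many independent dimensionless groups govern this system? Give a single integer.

Write exponents as rows T,L / cols ν,a,α,ω:
  T: [-1 -2 -1 -1]
  L: [ 2  1  2  0]
Row reduction gives pivot columns ν,a; rank = 2
Π count = n − r = 4 − 2 = 2

2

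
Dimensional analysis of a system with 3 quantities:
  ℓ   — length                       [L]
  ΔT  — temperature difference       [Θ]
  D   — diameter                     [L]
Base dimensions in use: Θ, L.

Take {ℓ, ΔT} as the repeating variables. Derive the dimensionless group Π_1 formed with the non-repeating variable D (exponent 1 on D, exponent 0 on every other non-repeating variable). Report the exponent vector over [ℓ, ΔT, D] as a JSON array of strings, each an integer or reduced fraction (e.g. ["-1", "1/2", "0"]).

["-1", "0", "1"]

Dimensional matrix (Θ×L by ℓ×ΔT×D):
  Θ: [ 0  1  0]
  L: [ 1  0  1]
Echelon form has 2 nonzero rows (pivots: ℓ,ΔT)
Repeat: ℓ,ΔT; free: D
RREF:
  r0: [   1    0    1]
  r1: [   0    1    0]
Fix exponent of D at 1; solve each RREF row for its pivot's exponent:
  r0: exp(ℓ) + (1)·1 = 0 ⇒ exp(ℓ) = -1
  r1: exp(ΔT) + (0)·1 = 0 ⇒ exp(ΔT) = 0
Π_1 = ℓ^-1 · D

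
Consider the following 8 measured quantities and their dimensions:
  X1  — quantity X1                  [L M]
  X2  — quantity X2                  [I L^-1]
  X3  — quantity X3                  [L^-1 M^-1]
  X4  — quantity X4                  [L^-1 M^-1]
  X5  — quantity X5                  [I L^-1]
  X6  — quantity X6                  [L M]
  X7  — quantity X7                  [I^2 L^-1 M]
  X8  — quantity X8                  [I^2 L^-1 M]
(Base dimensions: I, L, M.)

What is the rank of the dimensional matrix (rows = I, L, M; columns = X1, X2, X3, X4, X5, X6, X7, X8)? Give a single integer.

2

Dimensional matrix (I×L×M by X1×X2×X3×X4×X5×X6×X7×X8):
  I: [ 0  1  0  0  1  0  2  2]
  L: [ 1 -1 -1 -1 -1  1 -1 -1]
  M: [ 1  0 -1 -1  0  1  1  1]
Echelon form has 2 nonzero rows (pivots: X1,X2)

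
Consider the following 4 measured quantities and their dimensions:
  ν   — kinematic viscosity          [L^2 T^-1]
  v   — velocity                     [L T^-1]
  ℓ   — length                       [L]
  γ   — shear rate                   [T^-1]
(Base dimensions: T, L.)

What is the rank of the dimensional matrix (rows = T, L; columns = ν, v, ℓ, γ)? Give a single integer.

2

Dimensional matrix (T×L by ν×v×ℓ×γ):
  T: [-1 -1  0 -1]
  L: [ 2  1  1  0]
Row reduction gives pivot columns ν,v; rank = 2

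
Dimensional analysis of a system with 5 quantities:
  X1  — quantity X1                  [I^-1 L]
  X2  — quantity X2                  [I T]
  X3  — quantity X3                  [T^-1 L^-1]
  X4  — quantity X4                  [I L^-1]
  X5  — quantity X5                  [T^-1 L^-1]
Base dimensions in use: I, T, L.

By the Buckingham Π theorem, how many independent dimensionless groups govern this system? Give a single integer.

Write exponents as rows I,T,L / cols X1,X2,X3,X4,X5:
  I: [-1  1  0  1  0]
  T: [ 0  1 -1  0 -1]
  L: [ 1  0 -1 -1 -1]
Row reduction gives pivot columns X1,X2; rank = 2
n=5, r=2 ⇒ 3 dimensionless groups

3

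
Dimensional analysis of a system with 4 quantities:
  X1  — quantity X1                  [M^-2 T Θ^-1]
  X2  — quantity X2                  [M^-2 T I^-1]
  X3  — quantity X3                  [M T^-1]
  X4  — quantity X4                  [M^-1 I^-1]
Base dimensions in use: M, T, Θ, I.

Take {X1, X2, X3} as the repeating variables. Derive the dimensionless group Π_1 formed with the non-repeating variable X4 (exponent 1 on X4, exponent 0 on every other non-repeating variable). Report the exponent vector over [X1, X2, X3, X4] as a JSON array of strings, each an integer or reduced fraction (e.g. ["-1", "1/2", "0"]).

Dimensional matrix (M×T×Θ×I by X1×X2×X3×X4):
  M: [-2 -2  1 -1]
  T: [ 1  1 -1  0]
  Θ: [-1  0  0  0]
  I: [ 0 -1  0 -1]
Row reduction gives pivot columns X1,X2,X3; rank = 3
Pivot set = {X1,X2,X3}, free = {X4}
RREF:
  r0: [   1    0    0    0]
  r1: [   0    1    0    1]
  r2: [   0    0    1    1]
  r3: [   0    0    0    0]
Fix exponent of X4 at 1; solve each RREF row for its pivot's exponent:
  r0: exp(X1) + (0)·1 = 0 ⇒ exp(X1) = 0
  r1: exp(X2) + (1)·1 = 0 ⇒ exp(X2) = -1
  r2: exp(X3) + (1)·1 = 0 ⇒ exp(X3) = -1
Π_1 = X2^-1 · X3^-1 · X4

["0", "-1", "-1", "1"]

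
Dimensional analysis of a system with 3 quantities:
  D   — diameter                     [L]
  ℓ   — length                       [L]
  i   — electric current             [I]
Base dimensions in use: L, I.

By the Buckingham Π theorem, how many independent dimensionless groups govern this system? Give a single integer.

Dimensional matrix (L×I by D×ℓ×i):
  L: [ 1  1  0]
  I: [ 0  0  1]
Echelon form has 2 nonzero rows (pivots: D,i)
Π count = n − r = 3 − 2 = 1

1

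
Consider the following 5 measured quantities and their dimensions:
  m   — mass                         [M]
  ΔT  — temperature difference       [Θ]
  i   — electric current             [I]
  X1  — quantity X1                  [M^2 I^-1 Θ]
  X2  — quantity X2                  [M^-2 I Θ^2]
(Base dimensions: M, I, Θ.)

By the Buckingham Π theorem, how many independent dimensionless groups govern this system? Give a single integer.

2

Dimensional matrix (M×I×Θ by m×ΔT×i×X1×X2):
  M: [ 1  0  0  2 -2]
  I: [ 0  0  1 -1  1]
  Θ: [ 0  1  0  1  2]
Echelon form has 3 nonzero rows (pivots: m,ΔT,i)
n=5, r=3 ⇒ 2 dimensionless groups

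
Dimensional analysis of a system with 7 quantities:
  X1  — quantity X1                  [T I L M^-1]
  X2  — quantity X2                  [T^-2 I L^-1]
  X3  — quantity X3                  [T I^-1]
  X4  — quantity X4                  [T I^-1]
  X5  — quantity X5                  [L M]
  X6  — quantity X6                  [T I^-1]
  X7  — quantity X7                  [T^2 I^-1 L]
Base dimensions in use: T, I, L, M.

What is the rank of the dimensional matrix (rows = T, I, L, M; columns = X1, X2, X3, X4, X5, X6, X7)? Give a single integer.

Exponent matrix [T,I,L,M] × [X1,X2,X3,X4,X5,X6,X7]:
  T: [ 1 -2  1  1  0  1  2]
  I: [ 1  1 -1 -1  0 -1 -1]
  L: [ 1 -1  0  0  1  0  1]
  M: [-1  0  0  0  1  0  0]
Echelon form has 3 nonzero rows (pivots: X1,X2,X3)

3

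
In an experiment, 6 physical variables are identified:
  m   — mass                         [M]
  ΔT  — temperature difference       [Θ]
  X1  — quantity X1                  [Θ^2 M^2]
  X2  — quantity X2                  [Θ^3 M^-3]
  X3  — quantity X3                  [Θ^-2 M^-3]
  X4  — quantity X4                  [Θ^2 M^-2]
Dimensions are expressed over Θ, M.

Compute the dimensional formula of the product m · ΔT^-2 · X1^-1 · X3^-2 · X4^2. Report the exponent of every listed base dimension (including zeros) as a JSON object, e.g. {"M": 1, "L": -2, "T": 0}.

Exponent matrix [Θ,M] × [m,ΔT,X1,X2,X3,X4]:
  Θ: [ 0  1  2  3 -2  2]
  M: [ 1  0  2 -3 -3 -2]
  [Θ]: (1)·0+(-2)·1+(-1)·2+(-2)·-2+(2)·2 = 4
  [M]: (1)·1+(-2)·0+(-1)·2+(-2)·-3+(2)·-2 = 1
⇒ Θ^4 M

{"Θ": 4, "M": 1}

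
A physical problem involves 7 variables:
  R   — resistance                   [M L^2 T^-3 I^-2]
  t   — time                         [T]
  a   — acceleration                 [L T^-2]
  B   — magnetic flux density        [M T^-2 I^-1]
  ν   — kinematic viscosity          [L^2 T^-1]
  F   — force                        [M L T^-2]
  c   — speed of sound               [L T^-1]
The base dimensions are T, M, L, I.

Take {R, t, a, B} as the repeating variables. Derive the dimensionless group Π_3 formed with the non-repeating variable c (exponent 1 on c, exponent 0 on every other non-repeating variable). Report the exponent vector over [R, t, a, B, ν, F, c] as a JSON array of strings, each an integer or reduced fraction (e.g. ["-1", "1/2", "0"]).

["0", "-1", "-1", "0", "0", "0", "1"]

Write exponents as rows T,M,L,I / cols R,t,a,B,ν,F,c:
  T: [-3  1 -2 -2 -1 -2 -1]
  M: [ 1  0  0  1  0  1  0]
  L: [ 2  0  1  0  2  1  1]
  I: [-2  0  0 -1  0  0  0]
Row reduction gives pivot columns R,t,a,B; rank = 4
Repeat: R,t,a,B; free: ν,F,c
RREF:
  r0: [   1    0    0    0    0   -1    0]
  r1: [   0    1    0    0    3    5    1]
  r2: [   0    0    1    0    2    3    1]
  r3: [   0    0    0    1    0    2    0]
Fix exponent of c at 1, ν at 0, F at 0; solve each RREF row for its pivot's exponent:
  r0: exp(R) + (0)·1 = 0 ⇒ exp(R) = 0
  r1: exp(t) + (1)·1 = 0 ⇒ exp(t) = -1
  r2: exp(a) + (1)·1 = 0 ⇒ exp(a) = -1
  r3: exp(B) + (0)·1 = 0 ⇒ exp(B) = 0
Π_3 = t^-1 · a^-1 · c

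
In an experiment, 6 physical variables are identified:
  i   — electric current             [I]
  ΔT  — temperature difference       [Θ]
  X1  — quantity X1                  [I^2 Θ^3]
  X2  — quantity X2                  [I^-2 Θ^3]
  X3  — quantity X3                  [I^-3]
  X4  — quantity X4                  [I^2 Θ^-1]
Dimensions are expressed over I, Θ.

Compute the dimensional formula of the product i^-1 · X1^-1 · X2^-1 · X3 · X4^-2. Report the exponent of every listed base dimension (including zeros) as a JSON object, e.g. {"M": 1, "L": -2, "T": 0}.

{"I": -8, "Θ": -4}

Exponent matrix [I,Θ] × [i,ΔT,X1,X2,X3,X4]:
  I: [ 1  0  2 -2 -3  2]
  Θ: [ 0  1  3  3  0 -1]
  [I]: (-1)·1+(-1)·2+(-1)·-2+(1)·-3+(-2)·2 = -8
  [Θ]: (-1)·0+(-1)·3+(-1)·3+(1)·0+(-2)·-1 = -4
⇒ I^-8 Θ^-4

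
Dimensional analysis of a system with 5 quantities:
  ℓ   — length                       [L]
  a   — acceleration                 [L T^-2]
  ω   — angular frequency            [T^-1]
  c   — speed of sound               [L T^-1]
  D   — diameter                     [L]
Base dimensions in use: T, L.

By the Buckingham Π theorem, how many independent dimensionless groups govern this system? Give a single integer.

3

Dimensional matrix (T×L by ℓ×a×ω×c×D):
  T: [ 0 -2 -1 -1  0]
  L: [ 1  1  0  1  1]
Echelon form has 2 nonzero rows (pivots: ℓ,a)
n=5, r=2 ⇒ 3 dimensionless groups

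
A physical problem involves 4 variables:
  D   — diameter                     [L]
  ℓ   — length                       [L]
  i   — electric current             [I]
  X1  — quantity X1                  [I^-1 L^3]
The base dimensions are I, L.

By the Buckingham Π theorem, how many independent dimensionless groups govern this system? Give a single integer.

2

Exponent matrix [I,L] × [D,ℓ,i,X1]:
  I: [ 0  0  1 -1]
  L: [ 1  1  0  3]
Echelon form has 2 nonzero rows (pivots: D,i)
n=4, r=2 ⇒ 2 dimensionless groups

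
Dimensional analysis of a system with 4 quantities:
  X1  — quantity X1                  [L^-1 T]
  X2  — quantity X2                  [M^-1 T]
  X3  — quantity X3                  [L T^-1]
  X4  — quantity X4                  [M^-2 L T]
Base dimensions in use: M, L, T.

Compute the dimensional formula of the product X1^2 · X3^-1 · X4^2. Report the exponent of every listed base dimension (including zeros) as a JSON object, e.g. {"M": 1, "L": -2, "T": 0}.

Write exponents as rows M,L,T / cols X1,X2,X3,X4:
  M: [ 0 -1  0 -2]
  L: [-1  0  1  1]
  T: [ 1  1 -1  1]
  [M]: (2)·0+(-1)·0+(2)·-2 = -4
  [L]: (2)·-1+(-1)·1+(2)·1 = -1
  [T]: (2)·1+(-1)·-1+(2)·1 = 5
⇒ M^-4 L^-1 T^5

{"M": -4, "L": -1, "T": 5}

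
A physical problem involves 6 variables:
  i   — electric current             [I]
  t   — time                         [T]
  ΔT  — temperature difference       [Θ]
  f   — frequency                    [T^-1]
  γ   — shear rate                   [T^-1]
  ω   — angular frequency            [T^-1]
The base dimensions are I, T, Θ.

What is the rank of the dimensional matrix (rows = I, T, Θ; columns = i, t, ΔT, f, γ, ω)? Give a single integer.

3

Write exponents as rows I,T,Θ / cols i,t,ΔT,f,γ,ω:
  I: [ 1  0  0  0  0  0]
  T: [ 0  1  0 -1 -1 -1]
  Θ: [ 0  0  1  0  0  0]
Row reduction gives pivot columns i,t,ΔT; rank = 3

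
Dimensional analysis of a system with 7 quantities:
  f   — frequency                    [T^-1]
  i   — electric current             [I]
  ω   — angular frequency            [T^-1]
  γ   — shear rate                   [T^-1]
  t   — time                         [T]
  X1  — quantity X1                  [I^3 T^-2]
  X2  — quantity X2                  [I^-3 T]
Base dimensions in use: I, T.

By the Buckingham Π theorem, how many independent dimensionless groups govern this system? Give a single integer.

Exponent matrix [I,T] × [f,i,ω,γ,t,X1,X2]:
  I: [ 0  1  0  0  0  3 -3]
  T: [-1  0 -1 -1  1 -2  1]
Row reduction gives pivot columns f,i; rank = 2
7 vars − rank 2 = 5 Π groups

5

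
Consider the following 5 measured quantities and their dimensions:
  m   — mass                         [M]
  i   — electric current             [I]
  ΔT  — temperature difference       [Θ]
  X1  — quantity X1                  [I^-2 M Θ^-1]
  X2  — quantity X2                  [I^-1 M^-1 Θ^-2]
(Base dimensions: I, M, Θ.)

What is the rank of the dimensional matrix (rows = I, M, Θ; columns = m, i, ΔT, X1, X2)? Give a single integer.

3

Exponent matrix [I,M,Θ] × [m,i,ΔT,X1,X2]:
  I: [ 0  1  0 -2 -1]
  M: [ 1  0  0  1 -1]
  Θ: [ 0  0  1 -1 -2]
Echelon form has 3 nonzero rows (pivots: m,i,ΔT)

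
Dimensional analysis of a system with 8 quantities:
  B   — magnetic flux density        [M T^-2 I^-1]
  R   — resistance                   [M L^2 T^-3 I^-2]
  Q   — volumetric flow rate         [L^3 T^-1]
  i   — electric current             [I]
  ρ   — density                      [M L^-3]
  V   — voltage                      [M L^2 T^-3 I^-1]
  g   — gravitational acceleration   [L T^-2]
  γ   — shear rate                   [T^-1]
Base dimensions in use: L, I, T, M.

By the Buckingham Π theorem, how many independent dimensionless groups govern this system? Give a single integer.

Dimensional matrix (L×I×T×M by B×R×Q×i×ρ×V×g×γ):
  L: [ 0  2  3  0 -3  2  1  0]
  I: [-1 -2  0  1  0 -1  0  0]
  T: [-2 -3 -1  0  0 -3 -2 -1]
  M: [ 1  1  0  0  1  1  0  0]
Echelon form has 4 nonzero rows (pivots: B,R,Q,i)
8 vars − rank 4 = 4 Π groups

4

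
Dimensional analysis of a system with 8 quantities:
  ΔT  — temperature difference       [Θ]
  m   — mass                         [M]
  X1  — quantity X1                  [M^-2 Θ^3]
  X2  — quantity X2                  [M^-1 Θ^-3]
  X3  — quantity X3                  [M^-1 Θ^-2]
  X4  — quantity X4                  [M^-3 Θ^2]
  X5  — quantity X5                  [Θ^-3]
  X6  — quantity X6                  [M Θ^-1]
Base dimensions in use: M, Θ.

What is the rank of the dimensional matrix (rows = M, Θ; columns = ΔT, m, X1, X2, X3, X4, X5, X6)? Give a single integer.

Dimensional matrix (M×Θ by ΔT×m×X1×X2×X3×X4×X5×X6):
  M: [ 0  1 -2 -1 -1 -3  0  1]
  Θ: [ 1  0  3 -3 -2  2 -3 -1]
RREF → pivots at {ΔT,m} ⇒ r = 2

2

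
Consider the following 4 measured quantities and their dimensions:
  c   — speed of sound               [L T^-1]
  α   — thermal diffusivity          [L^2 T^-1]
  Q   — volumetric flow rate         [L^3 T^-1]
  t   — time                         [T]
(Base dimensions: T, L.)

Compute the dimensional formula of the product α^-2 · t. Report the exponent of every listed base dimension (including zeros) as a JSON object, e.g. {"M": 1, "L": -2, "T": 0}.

Exponent matrix [T,L] × [c,α,Q,t]:
  T: [-1 -1 -1  1]
  L: [ 1  2  3  0]
  [T]: (-2)·-1+(1)·1 = 3
  [L]: (-2)·2+(1)·0 = -4
⇒ T^3 L^-4

{"T": 3, "L": -4}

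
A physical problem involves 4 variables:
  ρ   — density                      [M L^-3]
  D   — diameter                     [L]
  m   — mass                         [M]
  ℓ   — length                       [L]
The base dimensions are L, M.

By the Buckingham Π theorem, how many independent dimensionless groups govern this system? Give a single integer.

2

Write exponents as rows L,M / cols ρ,D,m,ℓ:
  L: [-3  1  0  1]
  M: [ 1  0  1  0]
RREF → pivots at {ρ,D} ⇒ r = 2
n=4, r=2 ⇒ 2 dimensionless groups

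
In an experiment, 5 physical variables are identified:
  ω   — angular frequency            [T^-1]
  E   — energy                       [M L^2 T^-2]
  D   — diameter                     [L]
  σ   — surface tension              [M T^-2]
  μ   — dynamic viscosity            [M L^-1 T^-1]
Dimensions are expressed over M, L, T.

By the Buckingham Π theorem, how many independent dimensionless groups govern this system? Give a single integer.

2

Write exponents as rows M,L,T / cols ω,E,D,σ,μ:
  M: [ 0  1  0  1  1]
  L: [ 0  2  1  0 -1]
  T: [-1 -2  0 -2 -1]
RREF → pivots at {ω,E,D} ⇒ r = 3
Π count = n − r = 5 − 3 = 2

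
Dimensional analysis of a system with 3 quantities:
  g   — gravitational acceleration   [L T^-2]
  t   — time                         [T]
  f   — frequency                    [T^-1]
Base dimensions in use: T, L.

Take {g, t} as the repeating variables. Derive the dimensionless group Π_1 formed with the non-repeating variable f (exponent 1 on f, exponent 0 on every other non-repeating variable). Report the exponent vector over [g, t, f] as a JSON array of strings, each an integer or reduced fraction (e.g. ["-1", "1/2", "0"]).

["0", "1", "1"]

Exponent matrix [T,L] × [g,t,f]:
  T: [-2  1 -1]
  L: [ 1  0  0]
Echelon form has 2 nonzero rows (pivots: g,t)
Pivot set = {g,t}, free = {f}
RREF:
  r0: [   1    0    0]
  r1: [   0    1   -1]
Fix exponent of f at 1; solve each RREF row for its pivot's exponent:
  r0: exp(g) + (0)·1 = 0 ⇒ exp(g) = 0
  r1: exp(t) + (-1)·1 = 0 ⇒ exp(t) = 1
Π_1 = t · f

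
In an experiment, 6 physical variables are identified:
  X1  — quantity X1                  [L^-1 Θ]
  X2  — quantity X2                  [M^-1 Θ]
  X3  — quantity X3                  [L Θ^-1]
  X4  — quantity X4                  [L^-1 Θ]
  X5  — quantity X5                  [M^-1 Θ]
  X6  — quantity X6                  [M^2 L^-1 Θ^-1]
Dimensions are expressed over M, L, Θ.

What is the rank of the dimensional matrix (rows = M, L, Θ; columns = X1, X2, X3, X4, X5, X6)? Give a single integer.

Exponent matrix [M,L,Θ] × [X1,X2,X3,X4,X5,X6]:
  M: [ 0 -1  0  0 -1  2]
  L: [-1  0  1 -1  0 -1]
  Θ: [ 1  1 -1  1  1 -1]
Row reduction gives pivot columns X1,X2; rank = 2

2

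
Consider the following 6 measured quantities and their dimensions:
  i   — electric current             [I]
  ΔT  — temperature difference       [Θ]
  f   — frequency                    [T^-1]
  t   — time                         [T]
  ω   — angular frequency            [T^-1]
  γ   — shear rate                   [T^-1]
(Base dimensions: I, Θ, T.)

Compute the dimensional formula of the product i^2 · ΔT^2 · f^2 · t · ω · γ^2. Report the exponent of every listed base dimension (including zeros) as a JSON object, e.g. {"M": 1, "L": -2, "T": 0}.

Dimensional matrix (I×Θ×T by i×ΔT×f×t×ω×γ):
  I: [ 1  0  0  0  0  0]
  Θ: [ 0  1  0  0  0  0]
  T: [ 0  0 -1  1 -1 -1]
  [I]: (2)·1+(2)·0+(2)·0+(1)·0+(1)·0+(2)·0 = 2
  [Θ]: (2)·0+(2)·1+(2)·0+(1)·0+(1)·0+(2)·0 = 2
  [T]: (2)·0+(2)·0+(2)·-1+(1)·1+(1)·-1+(2)·-1 = -4
⇒ I^2 Θ^2 T^-4

{"I": 2, "Θ": 2, "T": -4}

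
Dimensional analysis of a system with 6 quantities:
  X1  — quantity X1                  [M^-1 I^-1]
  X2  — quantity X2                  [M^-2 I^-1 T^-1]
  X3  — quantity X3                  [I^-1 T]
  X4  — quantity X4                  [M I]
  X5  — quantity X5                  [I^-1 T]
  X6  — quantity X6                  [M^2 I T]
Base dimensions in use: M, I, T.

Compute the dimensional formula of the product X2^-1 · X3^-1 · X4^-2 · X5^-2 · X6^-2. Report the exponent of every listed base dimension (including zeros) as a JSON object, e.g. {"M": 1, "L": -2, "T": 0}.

Exponent matrix [M,I,T] × [X1,X2,X3,X4,X5,X6]:
  M: [-1 -2  0  1  0  2]
  I: [-1 -1 -1  1 -1  1]
  T: [ 0 -1  1  0  1  1]
  [M]: (-1)·-2+(-1)·0+(-2)·1+(-2)·0+(-2)·2 = -4
  [I]: (-1)·-1+(-1)·-1+(-2)·1+(-2)·-1+(-2)·1 = 0
  [T]: (-1)·-1+(-1)·1+(-2)·0+(-2)·1+(-2)·1 = -4
⇒ M^-4 T^-4

{"M": -4, "I": 0, "T": -4}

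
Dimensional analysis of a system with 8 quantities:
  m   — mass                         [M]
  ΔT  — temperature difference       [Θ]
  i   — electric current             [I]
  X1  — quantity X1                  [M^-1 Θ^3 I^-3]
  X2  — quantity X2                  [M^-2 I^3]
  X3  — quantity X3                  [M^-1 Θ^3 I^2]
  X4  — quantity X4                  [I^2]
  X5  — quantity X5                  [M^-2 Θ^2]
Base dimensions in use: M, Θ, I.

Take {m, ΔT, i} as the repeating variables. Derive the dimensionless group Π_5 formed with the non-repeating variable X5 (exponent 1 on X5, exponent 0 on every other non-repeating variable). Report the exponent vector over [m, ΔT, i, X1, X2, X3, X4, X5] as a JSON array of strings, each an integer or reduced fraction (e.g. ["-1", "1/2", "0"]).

Exponent matrix [M,Θ,I] × [m,ΔT,i,X1,X2,X3,X4,X5]:
  M: [ 1  0  0 -1 -2 -1  0 -2]
  Θ: [ 0  1  0  3  0  3  0  2]
  I: [ 0  0  1 -3  3  2  2  0]
Echelon form has 3 nonzero rows (pivots: m,ΔT,i)
Pivot set = {m,ΔT,i}, free = {X1,X2,X3,X4,X5}
RREF:
  r0: [   1    0    0   -1   -2   -1    0   -2]
  r1: [   0    1    0    3    0    3    0    2]
  r2: [   0    0    1   -3    3    2    2    0]
Fix exponent of X5 at 1, X1 at 0, X2 at 0, X3 at 0, X4 at 0; solve each RREF row for its pivot's exponent:
  r0: exp(m) + (-2)·1 = 0 ⇒ exp(m) = 2
  r1: exp(ΔT) + (2)·1 = 0 ⇒ exp(ΔT) = -2
  r2: exp(i) + (0)·1 = 0 ⇒ exp(i) = 0
Π_5 = m^2 · ΔT^-2 · X5

["2", "-2", "0", "0", "0", "0", "0", "1"]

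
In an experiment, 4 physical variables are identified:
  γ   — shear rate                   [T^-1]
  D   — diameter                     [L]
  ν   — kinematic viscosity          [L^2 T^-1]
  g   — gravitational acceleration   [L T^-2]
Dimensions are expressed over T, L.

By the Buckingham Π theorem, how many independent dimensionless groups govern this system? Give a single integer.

2

Exponent matrix [T,L] × [γ,D,ν,g]:
  T: [-1  0 -1 -2]
  L: [ 0  1  2  1]
Row reduction gives pivot columns γ,D; rank = 2
4 vars − rank 2 = 2 Π groups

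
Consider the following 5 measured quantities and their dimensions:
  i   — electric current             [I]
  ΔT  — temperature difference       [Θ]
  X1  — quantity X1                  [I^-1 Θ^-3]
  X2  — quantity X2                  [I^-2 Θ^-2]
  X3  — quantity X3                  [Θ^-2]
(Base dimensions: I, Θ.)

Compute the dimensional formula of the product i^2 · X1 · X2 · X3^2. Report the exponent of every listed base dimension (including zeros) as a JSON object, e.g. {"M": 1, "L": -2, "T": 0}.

{"I": -1, "Θ": -9}

Dimensional matrix (I×Θ by i×ΔT×X1×X2×X3):
  I: [ 1  0 -1 -2  0]
  Θ: [ 0  1 -3 -2 -2]
  [I]: (2)·1+(1)·-1+(1)·-2+(2)·0 = -1
  [Θ]: (2)·0+(1)·-3+(1)·-2+(2)·-2 = -9
⇒ I^-1 Θ^-9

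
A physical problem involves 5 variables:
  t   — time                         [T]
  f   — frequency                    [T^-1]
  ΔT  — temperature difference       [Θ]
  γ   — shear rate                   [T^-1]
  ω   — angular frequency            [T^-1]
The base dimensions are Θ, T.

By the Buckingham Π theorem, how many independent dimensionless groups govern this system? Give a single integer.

Exponent matrix [Θ,T] × [t,f,ΔT,γ,ω]:
  Θ: [ 0  0  1  0  0]
  T: [ 1 -1  0 -1 -1]
Echelon form has 2 nonzero rows (pivots: t,ΔT)
Π count = n − r = 5 − 2 = 3

3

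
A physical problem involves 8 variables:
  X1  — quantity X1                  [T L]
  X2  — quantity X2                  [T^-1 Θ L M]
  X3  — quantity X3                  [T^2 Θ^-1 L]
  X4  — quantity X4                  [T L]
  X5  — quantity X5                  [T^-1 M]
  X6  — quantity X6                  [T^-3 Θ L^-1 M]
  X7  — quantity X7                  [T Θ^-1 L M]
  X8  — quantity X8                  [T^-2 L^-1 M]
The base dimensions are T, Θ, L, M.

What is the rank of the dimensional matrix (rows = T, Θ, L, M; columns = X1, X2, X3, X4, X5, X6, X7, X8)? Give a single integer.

3

Write exponents as rows T,Θ,L,M / cols X1,X2,X3,X4,X5,X6,X7,X8:
  T: [ 1 -1  2  1 -1 -3  1 -2]
  Θ: [ 0  1 -1  0  0  1 -1  0]
  L: [ 1  1  1  1  0 -1  1 -1]
  M: [ 0  1  0  0  1  1  1  1]
Echelon form has 3 nonzero rows (pivots: X1,X2,X3)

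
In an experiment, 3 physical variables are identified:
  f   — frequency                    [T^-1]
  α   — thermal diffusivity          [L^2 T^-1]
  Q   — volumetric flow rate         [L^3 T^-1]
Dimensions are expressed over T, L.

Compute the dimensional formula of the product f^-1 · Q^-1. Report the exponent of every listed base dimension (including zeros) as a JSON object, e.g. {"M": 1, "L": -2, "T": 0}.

Write exponents as rows T,L / cols f,α,Q:
  T: [-1 -1 -1]
  L: [ 0  2  3]
  [T]: (-1)·-1+(-1)·-1 = 2
  [L]: (-1)·0+(-1)·3 = -3
⇒ T^2 L^-3

{"T": 2, "L": -3}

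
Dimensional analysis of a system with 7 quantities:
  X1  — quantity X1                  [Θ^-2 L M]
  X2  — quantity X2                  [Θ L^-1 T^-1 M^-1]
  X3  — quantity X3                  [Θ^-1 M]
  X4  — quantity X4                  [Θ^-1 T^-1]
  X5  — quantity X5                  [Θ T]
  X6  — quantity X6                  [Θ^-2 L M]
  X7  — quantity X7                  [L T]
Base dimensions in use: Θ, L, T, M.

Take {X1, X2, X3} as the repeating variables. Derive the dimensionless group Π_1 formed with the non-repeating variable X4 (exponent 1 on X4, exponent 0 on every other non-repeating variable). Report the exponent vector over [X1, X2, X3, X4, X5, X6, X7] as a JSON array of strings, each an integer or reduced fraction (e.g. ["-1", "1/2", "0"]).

Dimensional matrix (Θ×L×T×M by X1×X2×X3×X4×X5×X6×X7):
  Θ: [-2  1 -1 -1  1 -2  0]
  L: [ 1 -1  0  0  0  1  1]
  T: [ 0 -1  0 -1  1  0  1]
  M: [ 1 -1  1  0  0  1  0]
Echelon form has 3 nonzero rows (pivots: X1,X2,X3)
Repeat: X1,X2,X3; free: X4,X5,X6,X7
RREF:
  r0: [   1    0    0    1   -1    1    0]
  r1: [   0    1    0    1   -1    0   -1]
  r2: [   0    0    1    0    0    0   -1]
  r3: [   0    0    0    0    0    0    0]
Fix exponent of X4 at 1, X5 at 0, X6 at 0, X7 at 0; solve each RREF row for its pivot's exponent:
  r0: exp(X1) + (1)·1 = 0 ⇒ exp(X1) = -1
  r1: exp(X2) + (1)·1 = 0 ⇒ exp(X2) = -1
  r2: exp(X3) + (0)·1 = 0 ⇒ exp(X3) = 0
Π_1 = X1^-1 · X2^-1 · X4

["-1", "-1", "0", "1", "0", "0", "0"]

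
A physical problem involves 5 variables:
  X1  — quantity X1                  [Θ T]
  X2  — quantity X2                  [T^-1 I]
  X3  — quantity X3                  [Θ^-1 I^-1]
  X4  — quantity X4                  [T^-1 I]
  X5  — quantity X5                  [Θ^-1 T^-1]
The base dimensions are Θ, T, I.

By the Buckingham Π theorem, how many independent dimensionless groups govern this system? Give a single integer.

3

Dimensional matrix (Θ×T×I by X1×X2×X3×X4×X5):
  Θ: [ 1  0 -1  0 -1]
  T: [ 1 -1  0 -1 -1]
  I: [ 0  1 -1  1  0]
Echelon form has 2 nonzero rows (pivots: X1,X2)
5 vars − rank 2 = 3 Π groups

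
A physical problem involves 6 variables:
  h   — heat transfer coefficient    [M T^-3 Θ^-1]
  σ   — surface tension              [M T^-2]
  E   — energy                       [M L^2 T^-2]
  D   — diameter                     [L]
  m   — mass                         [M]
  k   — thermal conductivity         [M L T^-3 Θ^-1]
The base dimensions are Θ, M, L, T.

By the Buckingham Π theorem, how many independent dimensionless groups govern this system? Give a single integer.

Dimensional matrix (Θ×M×L×T by h×σ×E×D×m×k):
  Θ: [-1  0  0  0  0 -1]
  M: [ 1  1  1  0  1  1]
  L: [ 0  0  2  1  0  1]
  T: [-3 -2 -2  0  0 -3]
Echelon form has 4 nonzero rows (pivots: h,σ,E,m)
6 vars − rank 4 = 2 Π groups

2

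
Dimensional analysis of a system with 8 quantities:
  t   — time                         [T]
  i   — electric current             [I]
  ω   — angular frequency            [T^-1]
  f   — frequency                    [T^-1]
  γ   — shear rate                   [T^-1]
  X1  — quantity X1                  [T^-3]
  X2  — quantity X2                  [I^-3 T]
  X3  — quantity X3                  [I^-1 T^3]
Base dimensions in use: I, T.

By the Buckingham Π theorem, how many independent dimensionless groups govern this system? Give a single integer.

Write exponents as rows I,T / cols t,i,ω,f,γ,X1,X2,X3:
  I: [ 0  1  0  0  0  0 -3 -1]
  T: [ 1  0 -1 -1 -1 -3  1  3]
Echelon form has 2 nonzero rows (pivots: t,i)
8 vars − rank 2 = 6 Π groups

6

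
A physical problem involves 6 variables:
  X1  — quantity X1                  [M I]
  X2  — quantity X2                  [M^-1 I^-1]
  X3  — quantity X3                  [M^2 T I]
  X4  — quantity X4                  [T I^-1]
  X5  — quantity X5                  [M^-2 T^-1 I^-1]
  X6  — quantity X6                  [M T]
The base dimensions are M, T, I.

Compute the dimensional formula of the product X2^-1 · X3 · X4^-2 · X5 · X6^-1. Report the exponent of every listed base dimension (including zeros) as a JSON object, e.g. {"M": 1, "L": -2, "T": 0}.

{"M": 0, "T": -3, "I": 3}

Dimensional matrix (M×T×I by X1×X2×X3×X4×X5×X6):
  M: [ 1 -1  2  0 -2  1]
  T: [ 0  0  1  1 -1  1]
  I: [ 1 -1  1 -1 -1  0]
  [M]: (-1)·-1+(1)·2+(-2)·0+(1)·-2+(-1)·1 = 0
  [T]: (-1)·0+(1)·1+(-2)·1+(1)·-1+(-1)·1 = -3
  [I]: (-1)·-1+(1)·1+(-2)·-1+(1)·-1+(-1)·0 = 3
⇒ T^-3 I^3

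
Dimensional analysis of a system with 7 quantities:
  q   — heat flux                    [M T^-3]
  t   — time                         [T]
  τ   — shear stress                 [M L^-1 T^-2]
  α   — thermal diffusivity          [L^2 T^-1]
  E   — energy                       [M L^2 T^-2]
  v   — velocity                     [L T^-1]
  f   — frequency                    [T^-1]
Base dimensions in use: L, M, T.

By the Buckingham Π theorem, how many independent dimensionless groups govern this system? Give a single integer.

Exponent matrix [L,M,T] × [q,t,τ,α,E,v,f]:
  L: [ 0  0 -1  2  2  1  0]
  M: [ 1  0  1  0  1  0  0]
  T: [-3  1 -2 -1 -2 -1 -1]
Echelon form has 3 nonzero rows (pivots: q,t,τ)
n=7, r=3 ⇒ 4 dimensionless groups

4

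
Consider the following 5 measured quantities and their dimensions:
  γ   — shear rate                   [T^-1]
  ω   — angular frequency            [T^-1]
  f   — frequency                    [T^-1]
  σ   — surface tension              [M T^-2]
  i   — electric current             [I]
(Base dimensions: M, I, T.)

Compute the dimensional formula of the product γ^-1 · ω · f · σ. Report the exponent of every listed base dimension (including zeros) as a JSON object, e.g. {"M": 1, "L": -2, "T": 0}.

{"M": 1, "I": 0, "T": -3}

Write exponents as rows M,I,T / cols γ,ω,f,σ,i:
  M: [ 0  0  0  1  0]
  I: [ 0  0  0  0  1]
  T: [-1 -1 -1 -2  0]
  [M]: (-1)·0+(1)·0+(1)·0+(1)·1 = 1
  [I]: (-1)·0+(1)·0+(1)·0+(1)·0 = 0
  [T]: (-1)·-1+(1)·-1+(1)·-1+(1)·-2 = -3
⇒ M T^-3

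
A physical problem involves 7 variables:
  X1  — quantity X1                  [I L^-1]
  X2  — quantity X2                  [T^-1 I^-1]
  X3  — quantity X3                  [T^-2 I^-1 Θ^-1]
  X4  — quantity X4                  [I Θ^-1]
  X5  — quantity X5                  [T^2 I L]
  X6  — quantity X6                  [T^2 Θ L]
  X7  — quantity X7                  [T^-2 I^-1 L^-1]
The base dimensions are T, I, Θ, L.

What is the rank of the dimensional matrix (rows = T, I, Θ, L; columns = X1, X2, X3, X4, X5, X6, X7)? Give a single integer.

3

Write exponents as rows T,I,Θ,L / cols X1,X2,X3,X4,X5,X6,X7:
  T: [ 0 -1 -2  0  2  2 -2]
  I: [ 1 -1 -1  1  1  0 -1]
  Θ: [ 0  0 -1 -1  0  1  0]
  L: [-1  0  0  0  1  1 -1]
Echelon form has 3 nonzero rows (pivots: X1,X2,X3)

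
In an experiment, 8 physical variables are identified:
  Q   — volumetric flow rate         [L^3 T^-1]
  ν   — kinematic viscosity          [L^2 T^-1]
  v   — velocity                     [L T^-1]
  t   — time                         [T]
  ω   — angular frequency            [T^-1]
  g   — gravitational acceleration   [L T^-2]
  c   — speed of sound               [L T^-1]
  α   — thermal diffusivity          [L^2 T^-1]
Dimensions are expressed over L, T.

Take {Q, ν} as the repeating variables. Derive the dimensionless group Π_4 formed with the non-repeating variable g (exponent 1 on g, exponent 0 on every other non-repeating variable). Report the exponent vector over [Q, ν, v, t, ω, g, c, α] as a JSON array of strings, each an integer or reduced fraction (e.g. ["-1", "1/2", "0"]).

Dimensional matrix (L×T by Q×ν×v×t×ω×g×c×α):
  L: [ 3  2  1  0  0  1  1  2]
  T: [-1 -1 -1  1 -1 -2 -1 -1]
Row reduction gives pivot columns Q,ν; rank = 2
Repeat: Q,ν; free: v,t,ω,g,c,α
RREF:
  r0: [   1    0   -1    2   -2   -3   -1    0]
  r1: [   0    1    2   -3    3    5    2    1]
Fix exponent of g at 1, v at 0, t at 0, ω at 0, c at 0, α at 0; solve each RREF row for its pivot's exponent:
  r0: exp(Q) + (-3)·1 = 0 ⇒ exp(Q) = 3
  r1: exp(ν) + (5)·1 = 0 ⇒ exp(ν) = -5
Π_4 = Q^3 · ν^-5 · g

["3", "-5", "0", "0", "0", "1", "0", "0"]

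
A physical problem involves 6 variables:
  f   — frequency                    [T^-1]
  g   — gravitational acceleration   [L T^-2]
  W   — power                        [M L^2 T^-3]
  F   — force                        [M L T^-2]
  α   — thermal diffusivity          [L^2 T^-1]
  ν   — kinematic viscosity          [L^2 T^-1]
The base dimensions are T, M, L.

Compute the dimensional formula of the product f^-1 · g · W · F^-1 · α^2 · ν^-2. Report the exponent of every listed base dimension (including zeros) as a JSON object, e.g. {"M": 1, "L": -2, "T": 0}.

{"T": -2, "M": 0, "L": 2}

Dimensional matrix (T×M×L by f×g×W×F×α×ν):
  T: [-1 -2 -3 -2 -1 -1]
  M: [ 0  0  1  1  0  0]
  L: [ 0  1  2  1  2  2]
  [T]: (-1)·-1+(1)·-2+(1)·-3+(-1)·-2+(2)·-1+(-2)·-1 = -2
  [M]: (-1)·0+(1)·0+(1)·1+(-1)·1+(2)·0+(-2)·0 = 0
  [L]: (-1)·0+(1)·1+(1)·2+(-1)·1+(2)·2+(-2)·2 = 2
⇒ T^-2 L^2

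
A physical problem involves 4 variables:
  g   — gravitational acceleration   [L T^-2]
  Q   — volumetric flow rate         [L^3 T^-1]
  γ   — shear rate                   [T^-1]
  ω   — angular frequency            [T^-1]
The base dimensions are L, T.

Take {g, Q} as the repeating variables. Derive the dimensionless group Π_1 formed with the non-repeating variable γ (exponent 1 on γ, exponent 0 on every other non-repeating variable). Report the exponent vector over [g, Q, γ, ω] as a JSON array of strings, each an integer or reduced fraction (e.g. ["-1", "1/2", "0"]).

["-3/5", "1/5", "1", "0"]

Dimensional matrix (L×T by g×Q×γ×ω):
  L: [ 1  3  0  0]
  T: [-2 -1 -1 -1]
Row reduction gives pivot columns g,Q; rank = 2
Repeat: g,Q; free: γ,ω
RREF:
  r0: [   1    0  3/5  3/5]
  r1: [   0    1 -1/5 -1/5]
Fix exponent of γ at 1, ω at 0; solve each RREF row for its pivot's exponent:
  r0: exp(g) + (3/5)·1 = 0 ⇒ exp(g) = -3/5
  r1: exp(Q) + (-1/5)·1 = 0 ⇒ exp(Q) = 1/5
Π_1 = g^(-3/5) · Q^(1/5) · γ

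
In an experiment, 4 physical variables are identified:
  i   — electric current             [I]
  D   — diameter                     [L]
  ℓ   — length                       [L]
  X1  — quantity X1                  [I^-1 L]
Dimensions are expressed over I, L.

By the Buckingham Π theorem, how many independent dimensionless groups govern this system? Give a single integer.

2

Dimensional matrix (I×L by i×D×ℓ×X1):
  I: [ 1  0  0 -1]
  L: [ 0  1  1  1]
Echelon form has 2 nonzero rows (pivots: i,D)
n=4, r=2 ⇒ 2 dimensionless groups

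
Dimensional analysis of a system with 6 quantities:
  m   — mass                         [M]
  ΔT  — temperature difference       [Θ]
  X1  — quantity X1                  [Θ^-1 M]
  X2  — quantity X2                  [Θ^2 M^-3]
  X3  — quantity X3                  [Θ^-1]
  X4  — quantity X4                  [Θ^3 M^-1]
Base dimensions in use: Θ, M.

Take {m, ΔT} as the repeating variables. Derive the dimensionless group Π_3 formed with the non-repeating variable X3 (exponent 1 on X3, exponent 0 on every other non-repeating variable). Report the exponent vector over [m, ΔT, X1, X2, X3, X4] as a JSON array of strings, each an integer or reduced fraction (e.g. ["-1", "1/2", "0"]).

Dimensional matrix (Θ×M by m×ΔT×X1×X2×X3×X4):
  Θ: [ 0  1 -1  2 -1  3]
  M: [ 1  0  1 -3  0 -1]
Echelon form has 2 nonzero rows (pivots: m,ΔT)
Repeat: m,ΔT; free: X1,X2,X3,X4
RREF:
  r0: [   1    0    1   -3    0   -1]
  r1: [   0    1   -1    2   -1    3]
Fix exponent of X3 at 1, X1 at 0, X2 at 0, X4 at 0; solve each RREF row for its pivot's exponent:
  r0: exp(m) + (0)·1 = 0 ⇒ exp(m) = 0
  r1: exp(ΔT) + (-1)·1 = 0 ⇒ exp(ΔT) = 1
Π_3 = ΔT · X3

["0", "1", "0", "0", "1", "0"]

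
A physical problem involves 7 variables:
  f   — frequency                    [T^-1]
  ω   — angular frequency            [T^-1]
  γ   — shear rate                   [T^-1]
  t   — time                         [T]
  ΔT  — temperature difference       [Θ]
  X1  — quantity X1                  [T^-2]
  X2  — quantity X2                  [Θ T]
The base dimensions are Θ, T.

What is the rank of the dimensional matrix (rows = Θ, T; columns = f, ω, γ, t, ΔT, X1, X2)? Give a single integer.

Dimensional matrix (Θ×T by f×ω×γ×t×ΔT×X1×X2):
  Θ: [ 0  0  0  0  1  0  1]
  T: [-1 -1 -1  1  0 -2  1]
Row reduction gives pivot columns f,ΔT; rank = 2

2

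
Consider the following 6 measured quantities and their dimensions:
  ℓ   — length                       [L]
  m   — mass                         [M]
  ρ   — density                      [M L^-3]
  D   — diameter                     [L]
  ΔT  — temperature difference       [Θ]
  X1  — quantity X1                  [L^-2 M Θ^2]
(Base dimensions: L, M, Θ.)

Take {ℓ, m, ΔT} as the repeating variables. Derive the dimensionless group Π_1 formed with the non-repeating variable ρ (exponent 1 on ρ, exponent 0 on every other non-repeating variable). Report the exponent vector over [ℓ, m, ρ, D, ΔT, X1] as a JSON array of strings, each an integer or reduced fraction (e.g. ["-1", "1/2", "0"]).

Write exponents as rows L,M,Θ / cols ℓ,m,ρ,D,ΔT,X1:
  L: [ 1  0 -3  1  0 -2]
  M: [ 0  1  1  0  0  1]
  Θ: [ 0  0  0  0  1  2]
Echelon form has 3 nonzero rows (pivots: ℓ,m,ΔT)
Pivot set = {ℓ,m,ΔT}, free = {ρ,D,X1}
RREF:
  r0: [   1    0   -3    1    0   -2]
  r1: [   0    1    1    0    0    1]
  r2: [   0    0    0    0    1    2]
Fix exponent of ρ at 1, D at 0, X1 at 0; solve each RREF row for its pivot's exponent:
  r0: exp(ℓ) + (-3)·1 = 0 ⇒ exp(ℓ) = 3
  r1: exp(m) + (1)·1 = 0 ⇒ exp(m) = -1
  r2: exp(ΔT) + (0)·1 = 0 ⇒ exp(ΔT) = 0
Π_1 = ℓ^3 · m^-1 · ρ

["3", "-1", "1", "0", "0", "0"]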